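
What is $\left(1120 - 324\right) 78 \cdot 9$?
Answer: $558792$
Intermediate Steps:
$\left(1120 - 324\right) 78 \cdot 9 = \left(1120 - 324\right) 702 = 796 \cdot 702 = 558792$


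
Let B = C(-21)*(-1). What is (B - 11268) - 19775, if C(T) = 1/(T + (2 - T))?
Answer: -62087/2 ≈ -31044.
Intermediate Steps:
C(T) = ½ (C(T) = 1/2 = ½)
B = -½ (B = (½)*(-1) = -½ ≈ -0.50000)
(B - 11268) - 19775 = (-½ - 11268) - 19775 = -22537/2 - 19775 = -62087/2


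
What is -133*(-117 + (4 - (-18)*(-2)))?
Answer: 19817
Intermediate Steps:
-133*(-117 + (4 - (-18)*(-2))) = -133*(-117 + (4 - 1*36)) = -133*(-117 + (4 - 36)) = -133*(-117 - 32) = -133*(-149) = 19817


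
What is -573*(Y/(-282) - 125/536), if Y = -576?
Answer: -26117913/25192 ≈ -1036.8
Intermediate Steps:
-573*(Y/(-282) - 125/536) = -573*(-576/(-282) - 125/536) = -573*(-576*(-1/282) - 125*1/536) = -573*(96/47 - 125/536) = -573*45581/25192 = -26117913/25192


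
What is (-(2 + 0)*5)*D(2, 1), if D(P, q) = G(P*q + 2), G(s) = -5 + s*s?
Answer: -110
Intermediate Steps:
G(s) = -5 + s²
D(P, q) = -5 + (2 + P*q)² (D(P, q) = -5 + (P*q + 2)² = -5 + (2 + P*q)²)
(-(2 + 0)*5)*D(2, 1) = (-(2 + 0)*5)*(-5 + (2 + 2*1)²) = (-1*2*5)*(-5 + (2 + 2)²) = (-2*5)*(-5 + 4²) = -10*(-5 + 16) = -10*11 = -110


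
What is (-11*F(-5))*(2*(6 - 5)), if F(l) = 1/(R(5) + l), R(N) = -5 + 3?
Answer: 22/7 ≈ 3.1429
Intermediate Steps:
R(N) = -2
F(l) = 1/(-2 + l)
(-11*F(-5))*(2*(6 - 5)) = (-11/(-2 - 5))*(2*(6 - 5)) = (-11/(-7))*(2*1) = -11*(-⅐)*2 = (11/7)*2 = 22/7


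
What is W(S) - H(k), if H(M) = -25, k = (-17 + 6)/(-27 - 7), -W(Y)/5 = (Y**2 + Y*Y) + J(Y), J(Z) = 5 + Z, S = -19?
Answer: -3515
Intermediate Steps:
W(Y) = -25 - 10*Y**2 - 5*Y (W(Y) = -5*((Y**2 + Y*Y) + (5 + Y)) = -5*((Y**2 + Y**2) + (5 + Y)) = -5*(2*Y**2 + (5 + Y)) = -5*(5 + Y + 2*Y**2) = -25 - 10*Y**2 - 5*Y)
k = 11/34 (k = -11/(-34) = -11*(-1/34) = 11/34 ≈ 0.32353)
W(S) - H(k) = (-25 - 10*(-19)**2 - 5*(-19)) - 1*(-25) = (-25 - 10*361 + 95) + 25 = (-25 - 3610 + 95) + 25 = -3540 + 25 = -3515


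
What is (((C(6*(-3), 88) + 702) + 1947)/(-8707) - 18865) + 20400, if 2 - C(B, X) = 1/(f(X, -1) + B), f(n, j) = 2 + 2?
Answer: 187076315/121898 ≈ 1534.7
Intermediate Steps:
f(n, j) = 4
C(B, X) = 2 - 1/(4 + B)
(((C(6*(-3), 88) + 702) + 1947)/(-8707) - 18865) + 20400 = ((((7 + 2*(6*(-3)))/(4 + 6*(-3)) + 702) + 1947)/(-8707) - 18865) + 20400 = ((((7 + 2*(-18))/(4 - 18) + 702) + 1947)*(-1/8707) - 18865) + 20400 = ((((7 - 36)/(-14) + 702) + 1947)*(-1/8707) - 18865) + 20400 = (((-1/14*(-29) + 702) + 1947)*(-1/8707) - 18865) + 20400 = (((29/14 + 702) + 1947)*(-1/8707) - 18865) + 20400 = ((9857/14 + 1947)*(-1/8707) - 18865) + 20400 = ((37115/14)*(-1/8707) - 18865) + 20400 = (-37115/121898 - 18865) + 20400 = -2299642885/121898 + 20400 = 187076315/121898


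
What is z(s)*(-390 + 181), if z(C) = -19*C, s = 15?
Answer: 59565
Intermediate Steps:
z(s)*(-390 + 181) = (-19*15)*(-390 + 181) = -285*(-209) = 59565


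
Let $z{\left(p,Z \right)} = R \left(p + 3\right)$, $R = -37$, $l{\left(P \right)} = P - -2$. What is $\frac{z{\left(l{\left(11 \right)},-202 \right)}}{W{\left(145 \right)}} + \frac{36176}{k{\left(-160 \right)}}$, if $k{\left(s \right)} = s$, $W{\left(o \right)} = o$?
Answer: $- \frac{66753}{290} \approx -230.18$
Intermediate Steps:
$l{\left(P \right)} = 2 + P$ ($l{\left(P \right)} = P + 2 = 2 + P$)
$z{\left(p,Z \right)} = -111 - 37 p$ ($z{\left(p,Z \right)} = - 37 \left(p + 3\right) = - 37 \left(3 + p\right) = -111 - 37 p$)
$\frac{z{\left(l{\left(11 \right)},-202 \right)}}{W{\left(145 \right)}} + \frac{36176}{k{\left(-160 \right)}} = \frac{-111 - 37 \left(2 + 11\right)}{145} + \frac{36176}{-160} = \left(-111 - 481\right) \frac{1}{145} + 36176 \left(- \frac{1}{160}\right) = \left(-111 - 481\right) \frac{1}{145} - \frac{2261}{10} = \left(-592\right) \frac{1}{145} - \frac{2261}{10} = - \frac{592}{145} - \frac{2261}{10} = - \frac{66753}{290}$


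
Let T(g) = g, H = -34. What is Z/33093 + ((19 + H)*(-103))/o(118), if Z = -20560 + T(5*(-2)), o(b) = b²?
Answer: -235287995/460786932 ≈ -0.51062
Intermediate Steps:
Z = -20570 (Z = -20560 + 5*(-2) = -20560 - 10 = -20570)
Z/33093 + ((19 + H)*(-103))/o(118) = -20570/33093 + ((19 - 34)*(-103))/(118²) = -20570*1/33093 - 15*(-103)/13924 = -20570/33093 + 1545*(1/13924) = -20570/33093 + 1545/13924 = -235287995/460786932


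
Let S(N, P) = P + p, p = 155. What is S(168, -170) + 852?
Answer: 837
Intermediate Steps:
S(N, P) = 155 + P (S(N, P) = P + 155 = 155 + P)
S(168, -170) + 852 = (155 - 170) + 852 = -15 + 852 = 837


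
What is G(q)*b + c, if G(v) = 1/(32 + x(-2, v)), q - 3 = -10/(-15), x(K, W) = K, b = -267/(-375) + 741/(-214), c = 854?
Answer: 685261421/802500 ≈ 853.91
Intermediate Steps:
b = -73579/26750 (b = -267*(-1/375) + 741*(-1/214) = 89/125 - 741/214 = -73579/26750 ≈ -2.7506)
q = 11/3 (q = 3 - 10/(-15) = 3 - 10*(-1/15) = 3 + ⅔ = 11/3 ≈ 3.6667)
G(v) = 1/30 (G(v) = 1/(32 - 2) = 1/30)
G(q)*b + c = (1/30)*(-73579/26750) + 854 = -73579/802500 + 854 = 685261421/802500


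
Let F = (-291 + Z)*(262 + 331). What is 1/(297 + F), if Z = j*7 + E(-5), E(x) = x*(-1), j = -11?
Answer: -1/214962 ≈ -4.6520e-6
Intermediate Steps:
E(x) = -x
Z = -72 (Z = -11*7 - 1*(-5) = -77 + 5 = -72)
F = -215259 (F = (-291 - 72)*(262 + 331) = -363*593 = -215259)
1/(297 + F) = 1/(297 - 215259) = 1/(-214962) = -1/214962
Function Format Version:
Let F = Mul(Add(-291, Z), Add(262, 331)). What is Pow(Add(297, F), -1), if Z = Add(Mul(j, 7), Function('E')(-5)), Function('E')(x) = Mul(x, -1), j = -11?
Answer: Rational(-1, 214962) ≈ -4.6520e-6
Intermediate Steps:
Function('E')(x) = Mul(-1, x)
Z = -72 (Z = Add(Mul(-11, 7), Mul(-1, -5)) = Add(-77, 5) = -72)
F = -215259 (F = Mul(Add(-291, -72), Add(262, 331)) = Mul(-363, 593) = -215259)
Pow(Add(297, F), -1) = Pow(Add(297, -215259), -1) = Pow(-214962, -1) = Rational(-1, 214962)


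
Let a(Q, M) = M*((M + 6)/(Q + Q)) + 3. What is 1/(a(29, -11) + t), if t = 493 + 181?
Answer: 58/39321 ≈ 0.0014750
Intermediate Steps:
a(Q, M) = 3 + M*(6 + M)/(2*Q) (a(Q, M) = M*((6 + M)/((2*Q))) + 3 = M*((6 + M)*(1/(2*Q))) + 3 = M*((6 + M)/(2*Q)) + 3 = M*(6 + M)/(2*Q) + 3 = 3 + M*(6 + M)/(2*Q))
t = 674
1/(a(29, -11) + t) = 1/((½)*((-11)² + 6*(-11) + 6*29)/29 + 674) = 1/((½)*(1/29)*(121 - 66 + 174) + 674) = 1/((½)*(1/29)*229 + 674) = 1/(229/58 + 674) = 1/(39321/58) = 58/39321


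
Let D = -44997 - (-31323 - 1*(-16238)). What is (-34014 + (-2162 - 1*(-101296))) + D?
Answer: 35208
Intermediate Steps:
D = -29912 (D = -44997 - (-31323 + 16238) = -44997 - 1*(-15085) = -44997 + 15085 = -29912)
(-34014 + (-2162 - 1*(-101296))) + D = (-34014 + (-2162 - 1*(-101296))) - 29912 = (-34014 + (-2162 + 101296)) - 29912 = (-34014 + 99134) - 29912 = 65120 - 29912 = 35208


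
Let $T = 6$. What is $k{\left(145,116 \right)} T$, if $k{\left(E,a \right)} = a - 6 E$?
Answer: $-4524$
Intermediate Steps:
$k{\left(145,116 \right)} T = \left(116 - 870\right) 6 = \left(-754\right) 6 = -4524$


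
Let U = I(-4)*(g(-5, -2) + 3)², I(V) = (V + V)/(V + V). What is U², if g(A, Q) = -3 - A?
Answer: 625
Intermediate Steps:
I(V) = 1 (I(V) = (2*V)/((2*V)) = (2*V)*(1/(2*V)) = 1)
U = 25 (U = 1*((-3 - 1*(-5)) + 3)² = 1*((-3 + 5) + 3)² = 1*(2 + 3)² = 1*5² = 1*25 = 25)
U² = 25² = 625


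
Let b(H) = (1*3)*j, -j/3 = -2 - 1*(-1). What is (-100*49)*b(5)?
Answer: -44100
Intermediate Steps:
j = 3 (j = -3*(-2 - 1*(-1)) = -3*(-2 + 1) = -3*(-1) = 3)
b(H) = 9 (b(H) = (1*3)*3 = 3*3 = 9)
(-100*49)*b(5) = -100*49*9 = -4900*9 = -44100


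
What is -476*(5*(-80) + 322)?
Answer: 37128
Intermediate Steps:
-476*(5*(-80) + 322) = -476*(-400 + 322) = -476*(-78) = 37128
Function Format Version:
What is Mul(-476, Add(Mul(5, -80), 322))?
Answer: 37128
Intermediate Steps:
Mul(-476, Add(Mul(5, -80), 322)) = Mul(-476, Add(-400, 322)) = Mul(-476, -78) = 37128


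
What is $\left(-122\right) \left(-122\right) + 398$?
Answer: $15282$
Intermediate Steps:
$\left(-122\right) \left(-122\right) + 398 = 14884 + 398 = 15282$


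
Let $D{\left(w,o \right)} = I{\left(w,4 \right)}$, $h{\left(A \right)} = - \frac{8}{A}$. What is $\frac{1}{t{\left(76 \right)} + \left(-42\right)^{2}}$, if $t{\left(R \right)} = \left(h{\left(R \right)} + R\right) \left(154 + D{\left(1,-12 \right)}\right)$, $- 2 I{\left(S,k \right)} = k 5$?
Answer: $\frac{19}{241164} \approx 7.8785 \cdot 10^{-5}$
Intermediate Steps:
$I{\left(S,k \right)} = - \frac{5 k}{2}$ ($I{\left(S,k \right)} = - \frac{k 5}{2} = - \frac{5 k}{2}$)
$D{\left(w,o \right)} = -10$ ($D{\left(w,o \right)} = \left(- \frac{5}{2}\right) 4 = -10$)
$t{\left(R \right)} = - \frac{1152}{R} + 144 R$ ($t{\left(R \right)} = \left(- \frac{8}{R} + R\right) \left(154 - 10\right) = \left(R - \frac{8}{R}\right) 144 = - \frac{1152}{R} + 144 R$)
$\frac{1}{t{\left(76 \right)} + \left(-42\right)^{2}} = \frac{1}{\left(- \frac{1152}{76} + 144 \cdot 76\right) + \left(-42\right)^{2}} = \frac{1}{\left(\left(-1152\right) \frac{1}{76} + 10944\right) + 1764} = \frac{1}{\left(- \frac{288}{19} + 10944\right) + 1764} = \frac{1}{\frac{207648}{19} + 1764} = \frac{1}{\frac{241164}{19}} = \frac{19}{241164}$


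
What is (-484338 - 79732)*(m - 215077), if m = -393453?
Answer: 343253517100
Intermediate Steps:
(-484338 - 79732)*(m - 215077) = (-484338 - 79732)*(-393453 - 215077) = -564070*(-608530) = 343253517100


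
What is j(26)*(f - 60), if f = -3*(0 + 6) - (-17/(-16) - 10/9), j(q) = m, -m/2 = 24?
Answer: 11225/3 ≈ 3741.7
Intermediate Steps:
m = -48 (m = -2*24 = -48)
j(q) = -48
f = -2585/144 (f = -3*6 - (-17*(-1/16) - 10*⅑) = -18 - (17/16 - 10/9) = -18 - 1*(-7/144) = -18 + 7/144 = -2585/144 ≈ -17.951)
j(26)*(f - 60) = -48*(-2585/144 - 60) = -48*(-11225/144) = 11225/3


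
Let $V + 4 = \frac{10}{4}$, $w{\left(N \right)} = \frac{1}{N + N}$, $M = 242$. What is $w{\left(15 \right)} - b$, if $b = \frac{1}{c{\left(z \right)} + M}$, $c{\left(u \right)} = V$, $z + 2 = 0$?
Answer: $\frac{421}{14430} \approx 0.029175$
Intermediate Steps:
$z = -2$ ($z = -2 + 0 = -2$)
$w{\left(N \right)} = \frac{1}{2 N}$
$V = - \frac{3}{2}$ ($V = -4 + \frac{10}{4} = -4 + 10 \cdot \frac{1}{4} = -4 + \frac{5}{2} = - \frac{3}{2} \approx -1.5$)
$c{\left(u \right)} = - \frac{3}{2}$
$b = \frac{2}{481}$ ($b = \frac{1}{- \frac{3}{2} + 242} = \frac{1}{\frac{481}{2}} = \frac{2}{481} \approx 0.004158$)
$w{\left(15 \right)} - b = \frac{1}{2 \cdot 15} - \frac{2}{481} = \frac{1}{2} \cdot \frac{1}{15} - \frac{2}{481} = \frac{1}{30} - \frac{2}{481} = \frac{421}{14430}$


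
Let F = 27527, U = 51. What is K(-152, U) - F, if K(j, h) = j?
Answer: -27679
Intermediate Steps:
K(-152, U) - F = -152 - 1*27527 = -152 - 27527 = -27679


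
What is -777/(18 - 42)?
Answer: 259/8 ≈ 32.375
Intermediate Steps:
-777/(18 - 42) = -777/(-24) = -777*(-1/24) = 259/8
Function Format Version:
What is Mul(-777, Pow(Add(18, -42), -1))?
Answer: Rational(259, 8) ≈ 32.375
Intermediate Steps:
Mul(-777, Pow(Add(18, -42), -1)) = Mul(-777, Pow(-24, -1)) = Mul(-777, Rational(-1, 24)) = Rational(259, 8)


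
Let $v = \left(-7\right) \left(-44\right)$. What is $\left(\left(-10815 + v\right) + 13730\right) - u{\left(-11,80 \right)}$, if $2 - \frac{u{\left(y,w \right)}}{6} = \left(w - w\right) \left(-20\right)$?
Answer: $3211$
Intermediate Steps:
$v = 308$
$u{\left(y,w \right)} = 12$ ($u{\left(y,w \right)} = 12 - 6 \left(w - w\right) \left(-20\right) = 12 - 6 \cdot 0 \left(-20\right) = 12 - 0 = 12 + 0 = 12$)
$\left(\left(-10815 + v\right) + 13730\right) - u{\left(-11,80 \right)} = \left(\left(-10815 + 308\right) + 13730\right) - 12 = \left(-10507 + 13730\right) - 12 = 3223 - 12 = 3211$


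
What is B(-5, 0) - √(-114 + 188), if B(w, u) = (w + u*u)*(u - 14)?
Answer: 70 - √74 ≈ 61.398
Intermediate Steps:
B(w, u) = (-14 + u)*(w + u²) (B(w, u) = (w + u²)*(-14 + u) = (-14 + u)*(w + u²))
B(-5, 0) - √(-114 + 188) = (0³ - 14*(-5) - 14*0² + 0*(-5)) - √(-114 + 188) = (0 + 70 - 14*0 + 0) - √74 = (0 + 70 + 0 + 0) - √74 = 70 - √74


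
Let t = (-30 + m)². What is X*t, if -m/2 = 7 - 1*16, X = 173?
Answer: 24912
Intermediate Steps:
m = 18 (m = -2*(7 - 1*16) = -2*(7 - 16) = -2*(-9) = 18)
t = 144 (t = (-30 + 18)² = (-12)² = 144)
X*t = 173*144 = 24912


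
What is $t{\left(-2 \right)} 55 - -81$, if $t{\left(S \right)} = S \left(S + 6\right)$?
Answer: $-359$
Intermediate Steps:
$t{\left(S \right)} = S \left(6 + S\right)$
$t{\left(-2 \right)} 55 - -81 = - 2 \left(6 - 2\right) 55 - -81 = \left(-2\right) 4 \cdot 55 + 81 = \left(-8\right) 55 + 81 = -440 + 81 = -359$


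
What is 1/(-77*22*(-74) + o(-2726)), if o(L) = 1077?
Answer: 1/126433 ≈ 7.9093e-6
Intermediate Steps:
1/(-77*22*(-74) + o(-2726)) = 1/(-77*22*(-74) + 1077) = 1/(-1694*(-74) + 1077) = 1/(125356 + 1077) = 1/126433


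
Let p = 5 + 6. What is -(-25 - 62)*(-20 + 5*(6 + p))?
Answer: 5655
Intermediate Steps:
p = 11
-(-25 - 62)*(-20 + 5*(6 + p)) = -(-25 - 62)*(-20 + 5*(6 + 11)) = -(-87)*(-20 + 5*17) = -(-87)*(-20 + 85) = -(-87)*65 = -1*(-5655) = 5655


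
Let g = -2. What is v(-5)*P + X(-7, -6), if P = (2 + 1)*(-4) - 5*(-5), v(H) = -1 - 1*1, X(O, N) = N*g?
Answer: -14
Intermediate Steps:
X(O, N) = -2*N (X(O, N) = N*(-2) = -2*N)
v(H) = -2 (v(H) = -1 - 1 = -2)
P = 13 (P = 3*(-4) + 25 = -12 + 25 = 13)
v(-5)*P + X(-7, -6) = -2*13 - 2*(-6) = -26 + 12 = -14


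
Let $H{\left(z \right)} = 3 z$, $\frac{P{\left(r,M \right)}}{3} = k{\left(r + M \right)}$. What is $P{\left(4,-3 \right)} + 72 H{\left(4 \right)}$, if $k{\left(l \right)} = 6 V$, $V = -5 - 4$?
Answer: $702$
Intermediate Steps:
$V = -9$ ($V = -5 - 4 = -9$)
$k{\left(l \right)} = -54$ ($k{\left(l \right)} = 6 \left(-9\right) = -54$)
$P{\left(r,M \right)} = -162$ ($P{\left(r,M \right)} = 3 \left(-54\right) = -162$)
$P{\left(4,-3 \right)} + 72 H{\left(4 \right)} = -162 + 72 \cdot 3 \cdot 4 = -162 + 72 \cdot 12 = -162 + 864 = 702$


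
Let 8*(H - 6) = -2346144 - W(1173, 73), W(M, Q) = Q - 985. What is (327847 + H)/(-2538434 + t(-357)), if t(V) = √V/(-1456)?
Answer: -26675191443450368/1951445658853669939 + 7217392*I*√357/1951445658853669939 ≈ -0.013669 + 6.9881e-11*I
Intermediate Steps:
W(M, Q) = -985 + Q
t(V) = -√V/1456
H = -293148 (H = 6 + (-2346144 - (-985 + 73))/8 = 6 + (-2346144 - 1*(-912))/8 = 6 + (-2346144 + 912)/8 = 6 + (⅛)*(-2345232) = 6 - 293154 = -293148)
(327847 + H)/(-2538434 + t(-357)) = (327847 - 293148)/(-2538434 - I*√357/1456) = 34699/(-2538434 - I*√357/1456)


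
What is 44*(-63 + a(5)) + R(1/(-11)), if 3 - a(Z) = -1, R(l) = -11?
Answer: -2607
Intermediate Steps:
a(Z) = 4 (a(Z) = 3 - 1*(-1) = 3 + 1 = 4)
44*(-63 + a(5)) + R(1/(-11)) = 44*(-63 + 4) - 11 = 44*(-59) - 11 = -2596 - 11 = -2607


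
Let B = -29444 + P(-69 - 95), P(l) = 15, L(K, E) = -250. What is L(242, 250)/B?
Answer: 250/29429 ≈ 0.0084950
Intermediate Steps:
B = -29429 (B = -29444 + 15 = -29429)
L(242, 250)/B = -250/(-29429) = -250*(-1/29429) = 250/29429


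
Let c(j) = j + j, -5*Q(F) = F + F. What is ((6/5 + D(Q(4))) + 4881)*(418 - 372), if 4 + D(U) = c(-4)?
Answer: 1120146/5 ≈ 2.2403e+5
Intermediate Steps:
Q(F) = -2*F/5 (Q(F) = -(F + F)/5 = -2*F/5)
c(j) = 2*j
D(U) = -12 (D(U) = -4 + 2*(-4) = -4 - 8 = -12)
((6/5 + D(Q(4))) + 4881)*(418 - 372) = ((6/5 - 12) + 4881)*(418 - 372) = (((⅕)*6 - 12) + 4881)*46 = ((6/5 - 12) + 4881)*46 = (-54/5 + 4881)*46 = (24351/5)*46 = 1120146/5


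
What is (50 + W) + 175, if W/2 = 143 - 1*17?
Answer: 477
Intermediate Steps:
W = 252 (W = 2*(143 - 1*17) = 2*(143 - 17) = 2*126 = 252)
(50 + W) + 175 = (50 + 252) + 175 = 302 + 175 = 477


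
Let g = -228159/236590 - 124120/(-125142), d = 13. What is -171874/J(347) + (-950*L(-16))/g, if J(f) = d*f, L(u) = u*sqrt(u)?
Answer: -171874/4511 + 900063311712000*I/406638611 ≈ -38.101 + 2.2134e+6*I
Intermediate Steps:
L(u) = u**(3/2)
g = 406638611/14803672890 (g = -228159*1/236590 - 124120*(-1/125142) = -228159/236590 + 62060/62571 = 406638611/14803672890 ≈ 0.027469)
J(f) = 13*f
-171874/J(347) + (-950*L(-16))/g = -171874/(13*347) + (-(-60800)*I)/(406638611/14803672890) = -171874/4511 - (-60800)*I*(14803672890/406638611) = -171874*1/4511 + (60800*I)*(14803672890/406638611) = -171874/4511 + 900063311712000*I/406638611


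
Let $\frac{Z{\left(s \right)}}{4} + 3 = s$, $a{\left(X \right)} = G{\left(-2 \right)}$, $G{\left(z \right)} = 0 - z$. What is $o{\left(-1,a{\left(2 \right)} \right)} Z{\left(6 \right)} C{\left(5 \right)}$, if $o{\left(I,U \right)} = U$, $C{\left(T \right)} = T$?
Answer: $120$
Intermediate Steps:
$G{\left(z \right)} = - z$
$a{\left(X \right)} = 2$ ($a{\left(X \right)} = \left(-1\right) \left(-2\right) = 2$)
$Z{\left(s \right)} = -12 + 4 s$
$o{\left(-1,a{\left(2 \right)} \right)} Z{\left(6 \right)} C{\left(5 \right)} = 2 \left(-12 + 4 \cdot 6\right) 5 = 2 \left(-12 + 24\right) 5 = 2 \cdot 12 \cdot 5 = 24 \cdot 5 = 120$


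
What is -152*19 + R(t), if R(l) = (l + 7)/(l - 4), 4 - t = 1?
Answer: -2898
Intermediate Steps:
t = 3 (t = 4 - 1*1 = 4 - 1 = 3)
R(l) = (7 + l)/(-4 + l)
-152*19 + R(t) = -152*19 + (7 + 3)/(-4 + 3) = -2888 + 10/(-1) = -2888 - 1*10 = -2888 - 10 = -2898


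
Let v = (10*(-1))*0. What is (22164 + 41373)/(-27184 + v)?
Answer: -63537/27184 ≈ -2.3373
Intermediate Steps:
v = 0 (v = -10*0 = 0)
(22164 + 41373)/(-27184 + v) = (22164 + 41373)/(-27184 + 0) = 63537/(-27184) = 63537*(-1/27184) = -63537/27184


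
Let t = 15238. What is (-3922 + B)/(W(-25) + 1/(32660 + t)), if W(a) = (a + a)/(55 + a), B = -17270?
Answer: 1015054416/79829 ≈ 12715.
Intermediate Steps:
W(a) = 2*a/(55 + a) (W(a) = (2*a)/(55 + a) = 2*a/(55 + a))
(-3922 + B)/(W(-25) + 1/(32660 + t)) = (-3922 - 17270)/(2*(-25)/(55 - 25) + 1/(32660 + 15238)) = -21192/(2*(-25)/30 + 1/47898) = -21192/(2*(-25)*(1/30) + 1/47898) = -21192/(-5/3 + 1/47898) = -21192/(-79829/47898) = -21192*(-47898/79829) = 1015054416/79829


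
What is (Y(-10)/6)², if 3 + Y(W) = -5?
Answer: 16/9 ≈ 1.7778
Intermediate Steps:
Y(W) = -8 (Y(W) = -3 - 5 = -8)
(Y(-10)/6)² = (-8/6)² = (-8*⅙)² = (-4/3)² = 16/9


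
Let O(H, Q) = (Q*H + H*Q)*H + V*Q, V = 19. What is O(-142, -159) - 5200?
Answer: -6420373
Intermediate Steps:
O(H, Q) = 19*Q + 2*Q*H**2 (O(H, Q) = (Q*H + H*Q)*H + 19*Q = (H*Q + H*Q)*H + 19*Q = (2*H*Q)*H + 19*Q = 2*Q*H**2 + 19*Q = 19*Q + 2*Q*H**2)
O(-142, -159) - 5200 = -159*(19 + 2*(-142)**2) - 5200 = -159*(19 + 2*20164) - 5200 = -159*(19 + 40328) - 5200 = -159*40347 - 5200 = -6415173 - 5200 = -6420373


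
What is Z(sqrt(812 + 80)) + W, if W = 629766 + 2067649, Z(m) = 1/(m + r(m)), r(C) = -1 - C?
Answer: 2697414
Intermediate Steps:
Z(m) = -1 (Z(m) = 1/(m + (-1 - m)) = 1/(-1) = -1)
W = 2697415
Z(sqrt(812 + 80)) + W = -1 + 2697415 = 2697414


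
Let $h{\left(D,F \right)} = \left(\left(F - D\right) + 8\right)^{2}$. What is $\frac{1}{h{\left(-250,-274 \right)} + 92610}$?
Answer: $\frac{1}{92866} \approx 1.0768 \cdot 10^{-5}$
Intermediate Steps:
$h{\left(D,F \right)} = \left(8 + F - D\right)^{2}$
$\frac{1}{h{\left(-250,-274 \right)} + 92610} = \frac{1}{\left(8 - 274 - -250\right)^{2} + 92610} = \frac{1}{\left(8 - 274 + 250\right)^{2} + 92610} = \frac{1}{\left(-16\right)^{2} + 92610} = \frac{1}{256 + 92610} = \frac{1}{92866}$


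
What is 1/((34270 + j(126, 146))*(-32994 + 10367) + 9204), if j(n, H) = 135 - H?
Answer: -1/775169189 ≈ -1.2900e-9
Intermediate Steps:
1/((34270 + j(126, 146))*(-32994 + 10367) + 9204) = 1/((34270 + (135 - 1*146))*(-32994 + 10367) + 9204) = 1/((34270 + (135 - 146))*(-22627) + 9204) = 1/((34270 - 11)*(-22627) + 9204) = 1/(34259*(-22627) + 9204) = 1/(-775178393 + 9204) = 1/(-775169189) = -1/775169189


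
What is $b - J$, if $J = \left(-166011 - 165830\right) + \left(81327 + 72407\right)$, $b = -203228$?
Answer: $-25121$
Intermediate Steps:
$J = -178107$ ($J = -331841 + 153734 = -178107$)
$b - J = -203228 - -178107 = -203228 + 178107 = -25121$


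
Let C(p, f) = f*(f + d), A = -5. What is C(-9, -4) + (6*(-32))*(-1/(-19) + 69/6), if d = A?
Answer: -41460/19 ≈ -2182.1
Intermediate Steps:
d = -5
C(p, f) = f*(-5 + f) (C(p, f) = f*(f - 5) = f*(-5 + f))
C(-9, -4) + (6*(-32))*(-1/(-19) + 69/6) = -4*(-5 - 4) + (6*(-32))*(-1/(-19) + 69/6) = -4*(-9) - 192*(-1*(-1/19) + 69*(⅙)) = 36 - 192*(1/19 + 23/2) = 36 - 192*439/38 = 36 - 42144/19 = -41460/19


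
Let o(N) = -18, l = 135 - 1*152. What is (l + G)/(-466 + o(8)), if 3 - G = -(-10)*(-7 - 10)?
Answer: -39/121 ≈ -0.32231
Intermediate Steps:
l = -17 (l = 135 - 152 = -17)
G = 173 (G = 3 - (-1)*(-10*(-7 - 10)) = 3 - (-1)*(-10*(-17)) = 3 - (-1)*170 = 3 - 1*(-170) = 3 + 170 = 173)
(l + G)/(-466 + o(8)) = (-17 + 173)/(-466 - 18) = 156/(-484) = 156*(-1/484) = -39/121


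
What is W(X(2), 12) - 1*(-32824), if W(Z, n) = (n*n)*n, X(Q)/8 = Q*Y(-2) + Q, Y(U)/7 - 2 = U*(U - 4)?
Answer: 34552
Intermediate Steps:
Y(U) = 14 + 7*U*(-4 + U) (Y(U) = 14 + 7*(U*(U - 4)) = 14 + 7*(U*(-4 + U)) = 14 + 7*U*(-4 + U))
X(Q) = 792*Q (X(Q) = 8*(Q*(14 - 28*(-2) + 7*(-2)**2) + Q) = 8*(Q*(14 + 56 + 7*4) + Q) = 8*(Q*(14 + 56 + 28) + Q) = 8*(Q*98 + Q) = 8*(98*Q + Q) = 8*(99*Q) = 792*Q)
W(Z, n) = n**3 (W(Z, n) = n**2*n = n**3)
W(X(2), 12) - 1*(-32824) = 12**3 - 1*(-32824) = 1728 + 32824 = 34552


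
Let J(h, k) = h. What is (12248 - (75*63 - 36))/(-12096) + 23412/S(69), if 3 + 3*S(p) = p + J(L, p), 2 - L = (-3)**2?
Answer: 849128675/713664 ≈ 1189.8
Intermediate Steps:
L = -7 (L = 2 - 1*(-3)**2 = 2 - 1*9 = 2 - 9 = -7)
S(p) = -10/3 + p/3 (S(p) = -1 + (p - 7)/3 = -1 + (-7 + p)/3 = -1 + (-7/3 + p/3) = -10/3 + p/3)
(12248 - (75*63 - 36))/(-12096) + 23412/S(69) = (12248 - (75*63 - 36))/(-12096) + 23412/(-10/3 + (1/3)*69) = (12248 - (4725 - 36))*(-1/12096) + 23412/(-10/3 + 23) = (12248 - 1*4689)*(-1/12096) + 23412/(59/3) = (12248 - 4689)*(-1/12096) + 23412*(3/59) = 7559*(-1/12096) + 70236/59 = -7559/12096 + 70236/59 = 849128675/713664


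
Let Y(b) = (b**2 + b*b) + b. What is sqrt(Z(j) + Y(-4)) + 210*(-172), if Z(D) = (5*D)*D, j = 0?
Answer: -36120 + 2*sqrt(7) ≈ -36115.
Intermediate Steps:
Y(b) = b + 2*b**2 (Y(b) = (b**2 + b**2) + b = 2*b**2 + b = b + 2*b**2)
Z(D) = 5*D**2
sqrt(Z(j) + Y(-4)) + 210*(-172) = sqrt(5*0**2 - 4*(1 + 2*(-4))) + 210*(-172) = sqrt(5*0 - 4*(1 - 8)) - 36120 = sqrt(0 - 4*(-7)) - 36120 = sqrt(0 + 28) - 36120 = sqrt(28) - 36120 = 2*sqrt(7) - 36120 = -36120 + 2*sqrt(7)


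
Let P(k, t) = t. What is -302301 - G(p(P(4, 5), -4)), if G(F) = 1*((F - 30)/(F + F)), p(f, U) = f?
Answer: -604597/2 ≈ -3.0230e+5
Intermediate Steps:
G(F) = (-30 + F)/(2*F) (G(F) = 1*((-30 + F)/((2*F))) = 1*((-30 + F)*(1/(2*F))) = 1*((-30 + F)/(2*F)) = (-30 + F)/(2*F))
-302301 - G(p(P(4, 5), -4)) = -302301 - (-30 + 5)/(2*5) = -302301 - (-25)/(2*5) = -302301 - 1*(-5/2) = -302301 + 5/2 = -604597/2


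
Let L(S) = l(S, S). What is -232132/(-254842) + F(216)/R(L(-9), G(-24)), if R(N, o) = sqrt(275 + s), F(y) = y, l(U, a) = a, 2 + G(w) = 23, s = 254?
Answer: 30192454/2930683 ≈ 10.302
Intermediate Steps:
G(w) = 21 (G(w) = -2 + 23 = 21)
L(S) = S
R(N, o) = 23 (R(N, o) = sqrt(275 + 254) = sqrt(529) = 23)
-232132/(-254842) + F(216)/R(L(-9), G(-24)) = -232132/(-254842) + 216/23 = -232132*(-1/254842) + 216*(1/23) = 116066/127421 + 216/23 = 30192454/2930683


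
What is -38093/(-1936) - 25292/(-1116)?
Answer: 2079025/49104 ≈ 42.339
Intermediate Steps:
-38093/(-1936) - 25292/(-1116) = -38093*(-1/1936) - 25292*(-1/1116) = 3463/176 + 6323/279 = 2079025/49104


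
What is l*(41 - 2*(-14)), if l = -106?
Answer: -7314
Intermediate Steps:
l*(41 - 2*(-14)) = -106*(41 - 2*(-14)) = -106*(41 + 28) = -106*69 = -7314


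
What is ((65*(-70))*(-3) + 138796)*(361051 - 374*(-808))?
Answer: 101108742378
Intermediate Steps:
((65*(-70))*(-3) + 138796)*(361051 - 374*(-808)) = (-4550*(-3) + 138796)*(361051 + 302192) = (13650 + 138796)*663243 = 152446*663243 = 101108742378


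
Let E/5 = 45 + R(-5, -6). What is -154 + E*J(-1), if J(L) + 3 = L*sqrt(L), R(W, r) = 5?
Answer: -904 - 250*I ≈ -904.0 - 250.0*I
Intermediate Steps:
J(L) = -3 + L**(3/2) (J(L) = -3 + L*sqrt(L) = -3 + L**(3/2))
E = 250 (E = 5*(45 + 5) = 5*50 = 250)
-154 + E*J(-1) = -154 + 250*(-3 + (-1)**(3/2)) = -154 + 250*(-3 - I) = -154 + (-750 - 250*I) = -904 - 250*I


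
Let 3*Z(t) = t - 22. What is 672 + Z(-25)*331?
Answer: -13541/3 ≈ -4513.7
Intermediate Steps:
Z(t) = -22/3 + t/3 (Z(t) = (t - 22)/3 = (-22 + t)/3 = -22/3 + t/3)
672 + Z(-25)*331 = 672 + (-22/3 + (⅓)*(-25))*331 = 672 + (-22/3 - 25/3)*331 = 672 - 47/3*331 = 672 - 15557/3 = -13541/3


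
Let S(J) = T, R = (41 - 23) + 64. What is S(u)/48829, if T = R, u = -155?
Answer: 82/48829 ≈ 0.0016793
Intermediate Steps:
R = 82 (R = 18 + 64 = 82)
T = 82
S(J) = 82
S(u)/48829 = 82/48829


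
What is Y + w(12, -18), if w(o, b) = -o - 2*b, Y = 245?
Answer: 269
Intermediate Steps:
Y + w(12, -18) = 245 + (-1*12 - 2*(-18)) = 245 + (-12 + 36) = 245 + 24 = 269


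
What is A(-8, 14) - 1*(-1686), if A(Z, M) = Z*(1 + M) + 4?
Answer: 1570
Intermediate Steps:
A(Z, M) = 4 + Z*(1 + M)
A(-8, 14) - 1*(-1686) = (4 - 8 + 14*(-8)) - 1*(-1686) = (4 - 8 - 112) + 1686 = -116 + 1686 = 1570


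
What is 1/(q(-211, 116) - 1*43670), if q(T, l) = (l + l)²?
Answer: 1/10154 ≈ 9.8483e-5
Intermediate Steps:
q(T, l) = 4*l² (q(T, l) = (2*l)² = 4*l²)
1/(q(-211, 116) - 1*43670) = 1/(4*116² - 1*43670) = 1/(4*13456 - 43670) = 1/(53824 - 43670) = 1/10154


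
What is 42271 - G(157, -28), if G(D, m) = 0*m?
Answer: 42271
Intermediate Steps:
G(D, m) = 0
42271 - G(157, -28) = 42271 - 1*0 = 42271 + 0 = 42271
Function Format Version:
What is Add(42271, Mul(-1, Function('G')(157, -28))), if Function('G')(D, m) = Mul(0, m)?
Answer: 42271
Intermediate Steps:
Function('G')(D, m) = 0
Add(42271, Mul(-1, Function('G')(157, -28))) = Add(42271, Mul(-1, 0)) = Add(42271, 0) = 42271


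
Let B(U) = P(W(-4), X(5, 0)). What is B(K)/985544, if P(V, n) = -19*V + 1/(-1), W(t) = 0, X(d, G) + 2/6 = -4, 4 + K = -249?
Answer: -1/985544 ≈ -1.0147e-6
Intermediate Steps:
K = -253 (K = -4 - 249 = -253)
X(d, G) = -13/3 (X(d, G) = -1/3 - 4 = -13/3)
P(V, n) = -1 - 19*V (P(V, n) = -19*V - 1 = -1 - 19*V)
B(U) = -1 (B(U) = -1 - 19*0 = -1 + 0 = -1)
B(K)/985544 = -1/985544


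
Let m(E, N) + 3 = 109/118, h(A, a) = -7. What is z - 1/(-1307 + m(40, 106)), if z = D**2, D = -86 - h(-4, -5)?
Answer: 964053629/154471 ≈ 6241.0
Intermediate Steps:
m(E, N) = -245/118 (m(E, N) = -3 + 109/118 = -245/118)
D = -79 (D = -86 - 1*(-7) = -86 + 7 = -79)
z = 6241 (z = (-79)**2 = 6241)
z - 1/(-1307 + m(40, 106)) = 6241 - 1/(-1307 - 245/118) = 6241 - 1/(-154471/118) = 6241 - 1*(-118/154471) = 6241 + 118/154471 = 964053629/154471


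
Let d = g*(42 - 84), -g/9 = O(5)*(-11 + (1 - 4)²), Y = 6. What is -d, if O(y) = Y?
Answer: 4536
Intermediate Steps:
O(y) = 6
g = 108 (g = -54*(-11 + (1 - 4)²) = -54*(-11 + (-3)²) = -54*(-11 + 9) = -54*(-2) = -9*(-12) = 108)
d = -4536 (d = 108*(42 - 84) = 108*(-42) = -4536)
-d = -1*(-4536) = 4536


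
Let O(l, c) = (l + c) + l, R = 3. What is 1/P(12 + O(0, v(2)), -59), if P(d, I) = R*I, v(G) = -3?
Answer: -1/177 ≈ -0.0056497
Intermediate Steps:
O(l, c) = c + 2*l (O(l, c) = (c + l) + l = c + 2*l)
P(d, I) = 3*I
1/P(12 + O(0, v(2)), -59) = 1/(3*(-59)) = 1/(-177) = -1/177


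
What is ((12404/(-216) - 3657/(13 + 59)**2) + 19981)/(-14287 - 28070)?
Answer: -34426717/73192896 ≈ -0.47036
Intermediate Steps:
((12404/(-216) - 3657/(13 + 59)**2) + 19981)/(-14287 - 28070) = ((12404*(-1/216) - 3657/(72**2)) + 19981)/(-42357) = ((-3101/54 - 3657/5184) + 19981)*(-1/42357) = ((-3101/54 - 3657*1/5184) + 19981)*(-1/42357) = ((-3101/54 - 1219/1728) + 19981)*(-1/42357) = (-100451/1728 + 19981)*(-1/42357) = (34426717/1728)*(-1/42357) = -34426717/73192896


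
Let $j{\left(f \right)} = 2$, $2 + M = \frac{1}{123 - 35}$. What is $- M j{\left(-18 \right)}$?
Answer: $\frac{175}{44} \approx 3.9773$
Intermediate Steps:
$M = - \frac{175}{88}$ ($M = -2 + \frac{1}{123 - 35} = -2 + \frac{1}{88} = - \frac{175}{88} \approx -1.9886$)
$- M j{\left(-18 \right)} = - \frac{\left(-175\right) 2}{88} = \left(-1\right) \left(- \frac{175}{44}\right) = \frac{175}{44}$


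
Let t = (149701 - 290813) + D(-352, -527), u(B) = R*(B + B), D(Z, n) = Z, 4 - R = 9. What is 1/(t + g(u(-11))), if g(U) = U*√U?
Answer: -17683/2501341537 - 55*√110/10005366148 ≈ -7.1271e-6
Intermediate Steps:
R = -5 (R = 4 - 1*9 = 4 - 9 = -5)
u(B) = -10*B (u(B) = -5*(B + B) = -10*B)
g(U) = U^(3/2)
t = -141464 (t = (149701 - 290813) - 352 = -141112 - 352 = -141464)
1/(t + g(u(-11))) = 1/(-141464 + (-10*(-11))^(3/2)) = 1/(-141464 + 110^(3/2)) = 1/(-141464 + 110*√110)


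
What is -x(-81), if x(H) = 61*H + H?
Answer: 5022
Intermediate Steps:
x(H) = 62*H
-x(-81) = -62*(-81) = -1*(-5022) = 5022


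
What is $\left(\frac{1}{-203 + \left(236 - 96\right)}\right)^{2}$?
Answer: $\frac{1}{3969} \approx 0.00025195$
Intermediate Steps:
$\left(\frac{1}{-203 + \left(236 - 96\right)}\right)^{2} = \left(\frac{1}{-203 + 140}\right)^{2} = \left(\frac{1}{-63}\right)^{2} = \left(- \frac{1}{63}\right)^{2} = \frac{1}{3969}$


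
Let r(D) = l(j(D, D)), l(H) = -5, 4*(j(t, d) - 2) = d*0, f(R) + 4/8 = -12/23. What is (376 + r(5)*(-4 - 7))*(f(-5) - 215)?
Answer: -4282847/46 ≈ -93105.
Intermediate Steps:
f(R) = -47/46 (f(R) = -1/2 - 12/23 = -47/46)
j(t, d) = 2 (j(t, d) = 2 + (d*0)/4 = 2 + (1/4)*0 = 2 + 0 = 2)
r(D) = -5
(376 + r(5)*(-4 - 7))*(f(-5) - 215) = (376 - 5*(-4 - 7))*(-47/46 - 215) = (376 - 5*(-11))*(-9937/46) = (376 + 55)*(-9937/46) = 431*(-9937/46) = -4282847/46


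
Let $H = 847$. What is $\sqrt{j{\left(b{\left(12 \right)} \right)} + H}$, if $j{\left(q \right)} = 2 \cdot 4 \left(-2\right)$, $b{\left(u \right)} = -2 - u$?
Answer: $\sqrt{831} \approx 28.827$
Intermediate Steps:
$j{\left(q \right)} = -16$ ($j{\left(q \right)} = 8 \left(-2\right) = -16$)
$\sqrt{j{\left(b{\left(12 \right)} \right)} + H} = \sqrt{-16 + 847} = \sqrt{831}$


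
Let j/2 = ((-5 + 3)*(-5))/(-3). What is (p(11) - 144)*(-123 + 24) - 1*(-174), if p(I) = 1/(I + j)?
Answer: 187293/13 ≈ 14407.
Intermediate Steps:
j = -20/3 (j = 2*(((-5 + 3)*(-5))/(-3)) = 2*(-2*(-5)*(-⅓)) = 2*(10*(-⅓)) = 2*(-10/3) = -20/3 ≈ -6.6667)
p(I) = 1/(-20/3 + I) (p(I) = 1/(I - 20/3) = 1/(-20/3 + I))
(p(11) - 144)*(-123 + 24) - 1*(-174) = (3/(-20 + 3*11) - 144)*(-123 + 24) - 1*(-174) = (3/(-20 + 33) - 144)*(-99) + 174 = (3/13 - 144)*(-99) + 174 = -1869/13*(-99) + 174 = 185031/13 + 174 = 187293/13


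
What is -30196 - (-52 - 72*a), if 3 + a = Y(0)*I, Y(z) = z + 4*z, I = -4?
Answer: -30360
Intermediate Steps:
Y(z) = 5*z
a = -3 (a = -3 + (5*0)*(-4) = -3 + 0*(-4) = -3 + 0 = -3)
-30196 - (-52 - 72*a) = -30196 - (-52 - 72*(-3)) = -30196 - (-52 + 216) = -30196 - 1*164 = -30196 - 164 = -30360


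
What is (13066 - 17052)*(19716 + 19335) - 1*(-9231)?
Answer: -155648055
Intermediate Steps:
(13066 - 17052)*(19716 + 19335) - 1*(-9231) = -3986*39051 + 9231 = -155657286 + 9231 = -155648055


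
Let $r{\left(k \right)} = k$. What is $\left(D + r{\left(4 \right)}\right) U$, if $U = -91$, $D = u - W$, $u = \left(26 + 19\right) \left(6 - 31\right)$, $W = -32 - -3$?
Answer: $99372$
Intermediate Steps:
$W = -29$ ($W = -32 + 3 = -29$)
$u = -1125$ ($u = 45 \left(-25\right) = -1125$)
$D = -1096$ ($D = -1125 - -29 = -1125 + 29 = -1096$)
$\left(D + r{\left(4 \right)}\right) U = \left(-1096 + 4\right) \left(-91\right) = \left(-1092\right) \left(-91\right) = 99372$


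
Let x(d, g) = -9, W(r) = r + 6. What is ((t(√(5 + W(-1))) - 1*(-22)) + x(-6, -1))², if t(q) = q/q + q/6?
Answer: (84 + √10)²/36 ≈ 211.04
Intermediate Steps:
W(r) = 6 + r
t(q) = 1 + q/6 (t(q) = 1 + q*(⅙) = 1 + q/6)
((t(√(5 + W(-1))) - 1*(-22)) + x(-6, -1))² = (((1 + √(5 + (6 - 1))/6) - 1*(-22)) - 9)² = (((1 + √(5 + 5)/6) + 22) - 9)² = (((1 + √10/6) + 22) - 9)² = ((23 + √10/6) - 9)² = (14 + √10/6)²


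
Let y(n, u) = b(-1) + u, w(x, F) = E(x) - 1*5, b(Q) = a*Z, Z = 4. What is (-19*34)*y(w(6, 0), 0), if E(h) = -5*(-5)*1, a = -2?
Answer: 5168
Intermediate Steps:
E(h) = 25 (E(h) = 25*1 = 25)
b(Q) = -8 (b(Q) = -2*4 = -8)
w(x, F) = 20 (w(x, F) = 25 - 1*5 = 25 - 5 = 20)
y(n, u) = -8 + u
(-19*34)*y(w(6, 0), 0) = (-19*34)*(-8 + 0) = -646*(-8) = 5168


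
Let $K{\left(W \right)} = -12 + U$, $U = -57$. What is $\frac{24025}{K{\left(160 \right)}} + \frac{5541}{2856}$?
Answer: $- \frac{22744357}{65688} \approx -346.25$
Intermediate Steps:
$K{\left(W \right)} = -69$ ($K{\left(W \right)} = -12 - 57 = -69$)
$\frac{24025}{K{\left(160 \right)}} + \frac{5541}{2856} = \frac{24025}{-69} + \frac{5541}{2856} = 24025 \left(- \frac{1}{69}\right) + 5541 \cdot \frac{1}{2856} = - \frac{24025}{69} + \frac{1847}{952} = - \frac{22744357}{65688}$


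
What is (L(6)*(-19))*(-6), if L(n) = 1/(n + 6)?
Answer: 19/2 ≈ 9.5000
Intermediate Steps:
L(n) = 1/(6 + n)
(L(6)*(-19))*(-6) = (-19/(6 + 6))*(-6) = (-19/12)*(-6) = ((1/12)*(-19))*(-6) = -19/12*(-6) = 19/2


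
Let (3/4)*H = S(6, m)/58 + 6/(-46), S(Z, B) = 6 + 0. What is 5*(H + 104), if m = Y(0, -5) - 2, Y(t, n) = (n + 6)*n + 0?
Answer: 346720/667 ≈ 519.82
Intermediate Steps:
Y(t, n) = n*(6 + n) (Y(t, n) = (6 + n)*n + 0 = n*(6 + n) + 0 = n*(6 + n))
m = -7 (m = -5*(6 - 5) - 2 = -5*1 - 2 = -5 - 2 = -7)
S(Z, B) = 6
H = -24/667 (H = 4*(6/58 + 6/(-46))/3 = 4*(6*(1/58) + 6*(-1/46))/3 = 4*(3/29 - 3/23)/3 = (4/3)*(-18/667) = -24/667 ≈ -0.035982)
5*(H + 104) = 5*(-24/667 + 104) = 5*(69344/667) = 346720/667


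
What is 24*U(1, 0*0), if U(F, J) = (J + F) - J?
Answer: 24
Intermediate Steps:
U(F, J) = F (U(F, J) = (F + J) - J = F)
24*U(1, 0*0) = 24*1 = 24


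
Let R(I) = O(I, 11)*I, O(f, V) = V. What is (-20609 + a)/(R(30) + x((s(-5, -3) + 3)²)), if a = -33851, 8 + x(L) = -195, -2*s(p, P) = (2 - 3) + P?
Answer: -54460/127 ≈ -428.82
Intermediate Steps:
s(p, P) = ½ - P/2 (s(p, P) = -((2 - 3) + P)/2 = -(-1 + P)/2 = ½ - P/2)
x(L) = -203 (x(L) = -8 - 195 = -203)
R(I) = 11*I
(-20609 + a)/(R(30) + x((s(-5, -3) + 3)²)) = (-20609 - 33851)/(11*30 - 203) = -54460/(330 - 203) = -54460/127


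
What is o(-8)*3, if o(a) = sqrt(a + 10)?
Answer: 3*sqrt(2) ≈ 4.2426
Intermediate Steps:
o(a) = sqrt(10 + a)
o(-8)*3 = sqrt(10 - 8)*3 = sqrt(2)*3 = 3*sqrt(2)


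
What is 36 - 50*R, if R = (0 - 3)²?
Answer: -414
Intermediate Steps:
R = 9 (R = (-3)² = 9)
36 - 50*R = 36 - 50*9 = 36 - 450 = -414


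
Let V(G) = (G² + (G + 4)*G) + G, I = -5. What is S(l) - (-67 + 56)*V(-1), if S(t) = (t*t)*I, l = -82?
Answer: -33653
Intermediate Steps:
S(t) = -5*t² (S(t) = (t*t)*(-5) = t²*(-5) = -5*t²)
V(G) = G + G² + G*(4 + G) (V(G) = (G² + (4 + G)*G) + G = (G² + G*(4 + G)) + G = G + G² + G*(4 + G))
S(l) - (-67 + 56)*V(-1) = -5*(-82)² - (-67 + 56)*(-(5 + 2*(-1))) = -5*6724 - (-11)*(-(5 - 2)) = -33620 - (-11)*(-1*3) = -33620 - (-11)*(-3) = -33620 - 1*33 = -33620 - 33 = -33653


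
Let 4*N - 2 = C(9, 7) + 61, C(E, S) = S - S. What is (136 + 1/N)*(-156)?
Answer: -445744/21 ≈ -21226.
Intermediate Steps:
C(E, S) = 0
N = 63/4 (N = ½ + (0 + 61)/4 = ½ + (¼)*61 = ½ + 61/4 = 63/4 ≈ 15.750)
(136 + 1/N)*(-156) = (136 + 1/(63/4))*(-156) = (136 + 4/63)*(-156) = (8572/63)*(-156) = -445744/21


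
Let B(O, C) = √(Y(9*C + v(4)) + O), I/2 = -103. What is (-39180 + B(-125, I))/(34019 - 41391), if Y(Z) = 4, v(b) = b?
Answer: 9795/1843 - 11*I/7372 ≈ 5.3147 - 0.0014921*I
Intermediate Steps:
I = -206 (I = 2*(-103) = -206)
B(O, C) = √(4 + O)
(-39180 + B(-125, I))/(34019 - 41391) = (-39180 + √(4 - 125))/(34019 - 41391) = (-39180 + √(-121))/(-7372) = (-39180 + 11*I)*(-1/7372) = 9795/1843 - 11*I/7372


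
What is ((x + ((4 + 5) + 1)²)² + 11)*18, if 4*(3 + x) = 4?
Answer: 173070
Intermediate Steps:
x = -2 (x = -3 + (¼)*4 = -3 + 1 = -2)
((x + ((4 + 5) + 1)²)² + 11)*18 = ((-2 + ((4 + 5) + 1)²)² + 11)*18 = ((-2 + (9 + 1)²)² + 11)*18 = ((-2 + 10²)² + 11)*18 = ((-2 + 100)² + 11)*18 = (98² + 11)*18 = (9604 + 11)*18 = 9615*18 = 173070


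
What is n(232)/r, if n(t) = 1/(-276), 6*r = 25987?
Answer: -1/1195402 ≈ -8.3654e-7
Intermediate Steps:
r = 25987/6 (r = (⅙)*25987 = 25987/6 ≈ 4331.2)
n(t) = -1/276
n(232)/r = -1/(276*25987/6) = -1/276*6/25987 = -1/1195402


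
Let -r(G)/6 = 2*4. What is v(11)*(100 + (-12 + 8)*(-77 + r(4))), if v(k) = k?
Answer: 6600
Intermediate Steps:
r(G) = -48 (r(G) = -12*4 = -6*8 = -48)
v(11)*(100 + (-12 + 8)*(-77 + r(4))) = 11*(100 + (-12 + 8)*(-77 - 48)) = 11*(100 - 4*(-125)) = 11*(100 + 500) = 11*600 = 6600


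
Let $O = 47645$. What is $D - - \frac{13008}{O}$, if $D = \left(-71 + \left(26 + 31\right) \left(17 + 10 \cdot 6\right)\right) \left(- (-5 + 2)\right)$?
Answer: $\frac{617206338}{47645} \approx 12954.0$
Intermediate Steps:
$D = 12954$ ($D = \left(-71 + 57 \left(17 + 60\right)\right) \left(\left(-1\right) \left(-3\right)\right) = \left(-71 + 57 \cdot 77\right) 3 = \left(-71 + 4389\right) 3 = 4318 \cdot 3 = 12954$)
$D - - \frac{13008}{O} = 12954 - - \frac{13008}{47645} = 12954 + \frac{13008}{47645} = \frac{617206338}{47645}$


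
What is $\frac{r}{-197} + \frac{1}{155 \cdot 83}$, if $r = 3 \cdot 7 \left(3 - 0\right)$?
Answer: $- \frac{810298}{2534405} \approx -0.31972$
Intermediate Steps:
$r = 63$ ($r = 21 \left(3 + 0\right) = 21 \cdot 3 = 63$)
$\frac{r}{-197} + \frac{1}{155 \cdot 83} = \frac{63}{-197} + \frac{1}{155 \cdot 83} = 63 \left(- \frac{1}{197}\right) + \frac{1}{155} \cdot \frac{1}{83} = - \frac{63}{197} + \frac{1}{12865} = - \frac{810298}{2534405}$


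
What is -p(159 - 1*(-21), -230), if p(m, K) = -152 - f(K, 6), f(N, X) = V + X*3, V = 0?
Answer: 170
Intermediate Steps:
f(N, X) = 3*X (f(N, X) = 0 + X*3 = 0 + 3*X = 3*X)
p(m, K) = -170 (p(m, K) = -152 - 3*6 = -152 - 1*18 = -152 - 18 = -170)
-p(159 - 1*(-21), -230) = -1*(-170) = 170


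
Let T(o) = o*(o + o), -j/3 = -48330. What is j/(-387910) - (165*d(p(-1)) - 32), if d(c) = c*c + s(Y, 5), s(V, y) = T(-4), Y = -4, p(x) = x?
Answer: -209990182/38791 ≈ -5413.4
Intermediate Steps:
j = 144990 (j = -3*(-48330) = 144990)
T(o) = 2*o**2 (T(o) = o*(2*o) = 2*o**2)
s(V, y) = 32 (s(V, y) = 2*(-4)**2 = 2*16 = 32)
d(c) = 32 + c**2 (d(c) = c*c + 32 = c**2 + 32 = 32 + c**2)
j/(-387910) - (165*d(p(-1)) - 32) = 144990/(-387910) - (165*(32 + (-1)**2) - 32) = 144990*(-1/387910) - (165*(32 + 1) - 32) = -14499/38791 - (165*33 - 32) = -14499/38791 - (5445 - 32) = -14499/38791 - 1*5413 = -14499/38791 - 5413 = -209990182/38791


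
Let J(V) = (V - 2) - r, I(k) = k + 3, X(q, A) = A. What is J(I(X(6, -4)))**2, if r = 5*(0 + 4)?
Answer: 529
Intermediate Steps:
r = 20 (r = 5*4 = 20)
I(k) = 3 + k
J(V) = -22 + V (J(V) = (V - 2) - 1*20 = (-2 + V) - 20 = -22 + V)
J(I(X(6, -4)))**2 = (-22 + (3 - 4))**2 = (-22 - 1)**2 = (-23)**2 = 529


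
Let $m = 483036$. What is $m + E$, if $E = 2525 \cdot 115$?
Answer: $773411$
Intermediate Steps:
$E = 290375$
$m + E = 483036 + 290375 = 773411$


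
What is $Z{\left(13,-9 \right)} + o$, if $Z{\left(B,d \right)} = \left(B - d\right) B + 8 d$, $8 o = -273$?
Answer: $\frac{1439}{8} \approx 179.88$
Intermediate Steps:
$o = - \frac{273}{8}$ ($o = \frac{1}{8} \left(-273\right) = - \frac{273}{8} \approx -34.125$)
$Z{\left(B,d \right)} = 8 d + B \left(B - d\right)$ ($Z{\left(B,d \right)} = B \left(B - d\right) + 8 d = 8 d + B \left(B - d\right)$)
$Z{\left(13,-9 \right)} + o = \left(13^{2} + 8 \left(-9\right) - 13 \left(-9\right)\right) - \frac{273}{8} = \left(169 - 72 + 117\right) - \frac{273}{8} = 214 - \frac{273}{8} = \frac{1439}{8}$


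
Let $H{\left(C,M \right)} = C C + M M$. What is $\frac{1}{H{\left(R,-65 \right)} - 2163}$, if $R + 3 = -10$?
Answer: $\frac{1}{2231} \approx 0.00044823$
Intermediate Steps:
$R = -13$ ($R = -3 - 10 = -13$)
$H{\left(C,M \right)} = C^{2} + M^{2}$
$\frac{1}{H{\left(R,-65 \right)} - 2163} = \frac{1}{\left(\left(-13\right)^{2} + \left(-65\right)^{2}\right) - 2163} = \frac{1}{\left(169 + 4225\right) - 2163} = \frac{1}{4394 - 2163} = \frac{1}{2231}$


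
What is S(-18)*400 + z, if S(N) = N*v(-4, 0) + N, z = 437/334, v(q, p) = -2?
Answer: 2405237/334 ≈ 7201.3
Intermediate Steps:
z = 437/334 (z = 437*(1/334) = 437/334 ≈ 1.3084)
S(N) = -N (S(N) = N*(-2) + N = -2*N + N = -N)
S(-18)*400 + z = -1*(-18)*400 + 437/334 = 18*400 + 437/334 = 7200 + 437/334 = 2405237/334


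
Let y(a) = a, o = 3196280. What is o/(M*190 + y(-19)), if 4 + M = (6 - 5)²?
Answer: -3196280/589 ≈ -5426.6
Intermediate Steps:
M = -3 (M = -4 + (6 - 5)² = -4 + 1² = -4 + 1 = -3)
o/(M*190 + y(-19)) = 3196280/(-3*190 - 19) = 3196280/(-570 - 19) = 3196280/(-589) = 3196280*(-1/589) = -3196280/589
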